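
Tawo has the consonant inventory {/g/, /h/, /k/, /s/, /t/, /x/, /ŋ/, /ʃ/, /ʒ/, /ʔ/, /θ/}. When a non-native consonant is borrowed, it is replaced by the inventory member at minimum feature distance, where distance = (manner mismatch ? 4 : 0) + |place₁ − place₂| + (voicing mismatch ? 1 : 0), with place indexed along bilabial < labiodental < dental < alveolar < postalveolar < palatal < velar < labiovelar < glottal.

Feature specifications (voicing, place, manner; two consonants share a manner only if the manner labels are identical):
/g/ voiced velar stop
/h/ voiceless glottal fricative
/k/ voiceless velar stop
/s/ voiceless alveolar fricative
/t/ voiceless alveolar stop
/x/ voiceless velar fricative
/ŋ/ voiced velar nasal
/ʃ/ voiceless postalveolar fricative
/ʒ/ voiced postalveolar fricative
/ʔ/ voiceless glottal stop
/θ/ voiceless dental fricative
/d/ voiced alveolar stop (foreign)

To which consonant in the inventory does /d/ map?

/t/ is closest: same manner (stop), place distance 0 (alveolar→alveolar), voicing differs (+1); total 1. Next closest is /g/ at distance 3.

t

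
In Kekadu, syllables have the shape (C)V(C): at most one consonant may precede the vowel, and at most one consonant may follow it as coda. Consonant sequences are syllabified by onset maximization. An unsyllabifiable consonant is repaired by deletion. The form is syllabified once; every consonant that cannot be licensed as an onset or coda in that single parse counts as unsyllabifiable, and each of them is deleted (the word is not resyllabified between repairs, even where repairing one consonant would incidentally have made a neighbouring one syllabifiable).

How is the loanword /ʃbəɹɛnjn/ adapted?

The consonants /ʃ/, /j/, /n/ cannot be parsed into a legal (C)V(C) syllable (at most one coda consonant is licensed; onsets are limited to one consonant).
Each unlicensed consonant is deleted: /ʃ/, /j/, /n/.

bəɹɛn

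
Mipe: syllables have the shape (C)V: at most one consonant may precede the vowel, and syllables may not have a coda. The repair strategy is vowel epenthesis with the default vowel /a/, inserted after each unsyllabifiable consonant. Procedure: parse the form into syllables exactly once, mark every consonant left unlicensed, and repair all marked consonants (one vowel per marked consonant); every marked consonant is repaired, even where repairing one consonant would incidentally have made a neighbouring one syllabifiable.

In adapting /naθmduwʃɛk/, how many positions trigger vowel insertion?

The unsyllabifiable consonants are /θ/, /m/, /w/, /k/; each receives one epenthetic vowel.

4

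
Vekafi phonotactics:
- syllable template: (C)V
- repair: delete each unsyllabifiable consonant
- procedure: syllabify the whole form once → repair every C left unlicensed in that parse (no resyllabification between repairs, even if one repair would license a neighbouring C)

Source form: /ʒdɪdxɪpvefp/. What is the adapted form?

Syllabifying with onset maximization leaves /ʒ/, /d/, /p/, /f/, /p/ stranded (no codas are permitted; onsets are limited to one consonant).
Deletion applies to /ʒ/, /d/, /p/, /f/, /p/.

dɪxɪve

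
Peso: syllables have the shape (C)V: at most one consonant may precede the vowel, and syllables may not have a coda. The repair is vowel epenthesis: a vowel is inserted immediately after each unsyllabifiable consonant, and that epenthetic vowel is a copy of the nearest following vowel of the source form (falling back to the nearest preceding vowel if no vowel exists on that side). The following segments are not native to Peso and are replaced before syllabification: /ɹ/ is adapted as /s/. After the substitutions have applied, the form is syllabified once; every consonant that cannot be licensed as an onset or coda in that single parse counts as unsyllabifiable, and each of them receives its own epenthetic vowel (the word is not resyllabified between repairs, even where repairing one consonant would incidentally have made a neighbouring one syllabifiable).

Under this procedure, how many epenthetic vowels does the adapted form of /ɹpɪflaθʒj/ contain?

After substitution the input is /spɪflaθʒj/.
The unsyllabifiable consonants are /s/, /f/, /θ/, /ʒ/, /j/; each receives one epenthetic vowel.

5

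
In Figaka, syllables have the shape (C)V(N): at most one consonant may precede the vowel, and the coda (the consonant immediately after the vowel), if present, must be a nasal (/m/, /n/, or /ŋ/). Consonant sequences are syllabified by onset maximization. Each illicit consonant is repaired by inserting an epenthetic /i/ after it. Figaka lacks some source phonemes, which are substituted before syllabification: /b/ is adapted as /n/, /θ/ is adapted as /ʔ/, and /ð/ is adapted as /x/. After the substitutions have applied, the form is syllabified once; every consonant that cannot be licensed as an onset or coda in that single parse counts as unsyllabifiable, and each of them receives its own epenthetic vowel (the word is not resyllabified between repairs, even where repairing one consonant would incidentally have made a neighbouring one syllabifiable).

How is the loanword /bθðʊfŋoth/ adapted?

niʔixʊfiŋotihi

Substitution: /b/ → /n/, /θ/ → /ʔ/, /ð/ → /x/, giving /nʔxʊfŋoth/.
Syllabifying with onset maximization leaves /n/, /ʔ/, /f/, /t/, /h/ stranded (only a nasal (/m/, /n/, or /ŋ/) is licensed in coda position; onsets are limited to one consonant).
Each unlicensed consonant becomes the onset of a new syllable: /n/ → /ni/, /ʔ/ → /ʔi/, /f/ → /fi/, /t/ → /ti/, /h/ → /hi/.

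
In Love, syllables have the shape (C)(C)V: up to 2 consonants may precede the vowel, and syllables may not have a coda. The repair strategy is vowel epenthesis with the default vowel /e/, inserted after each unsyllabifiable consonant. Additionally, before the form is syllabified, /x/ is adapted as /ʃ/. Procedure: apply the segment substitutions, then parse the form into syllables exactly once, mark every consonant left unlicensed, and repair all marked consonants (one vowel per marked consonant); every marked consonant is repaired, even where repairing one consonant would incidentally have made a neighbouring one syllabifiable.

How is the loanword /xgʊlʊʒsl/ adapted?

ʃgʊlʊʒesele

Substitution: /x/ → /ʃ/, giving /ʃgʊlʊʒsl/.
The consonants /ʒ/, /s/, /l/ cannot be parsed into a legal (C)(C)V syllable (no codas are permitted; onsets may contain at most 2 consonants).
Inserting the epenthetic vowel yields /ʒ/ → /ʒe/, /s/ → /se/, /l/ → /le/.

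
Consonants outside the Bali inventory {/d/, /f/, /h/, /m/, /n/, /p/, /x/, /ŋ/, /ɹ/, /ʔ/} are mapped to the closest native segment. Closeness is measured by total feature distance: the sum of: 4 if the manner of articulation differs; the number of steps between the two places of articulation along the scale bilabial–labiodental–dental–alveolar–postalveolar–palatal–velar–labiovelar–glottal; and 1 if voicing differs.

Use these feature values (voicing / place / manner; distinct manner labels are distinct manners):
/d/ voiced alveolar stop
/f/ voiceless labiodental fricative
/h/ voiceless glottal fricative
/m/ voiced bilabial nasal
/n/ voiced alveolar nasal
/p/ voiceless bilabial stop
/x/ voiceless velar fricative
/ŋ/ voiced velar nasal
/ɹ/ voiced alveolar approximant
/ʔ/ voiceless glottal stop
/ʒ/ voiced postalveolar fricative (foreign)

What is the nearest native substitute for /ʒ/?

x

/x/ is closest: same manner (fricative), place distance 2 (postalveolar→velar), voicing differs (+1); total 3. Next closest is /f/ at distance 4.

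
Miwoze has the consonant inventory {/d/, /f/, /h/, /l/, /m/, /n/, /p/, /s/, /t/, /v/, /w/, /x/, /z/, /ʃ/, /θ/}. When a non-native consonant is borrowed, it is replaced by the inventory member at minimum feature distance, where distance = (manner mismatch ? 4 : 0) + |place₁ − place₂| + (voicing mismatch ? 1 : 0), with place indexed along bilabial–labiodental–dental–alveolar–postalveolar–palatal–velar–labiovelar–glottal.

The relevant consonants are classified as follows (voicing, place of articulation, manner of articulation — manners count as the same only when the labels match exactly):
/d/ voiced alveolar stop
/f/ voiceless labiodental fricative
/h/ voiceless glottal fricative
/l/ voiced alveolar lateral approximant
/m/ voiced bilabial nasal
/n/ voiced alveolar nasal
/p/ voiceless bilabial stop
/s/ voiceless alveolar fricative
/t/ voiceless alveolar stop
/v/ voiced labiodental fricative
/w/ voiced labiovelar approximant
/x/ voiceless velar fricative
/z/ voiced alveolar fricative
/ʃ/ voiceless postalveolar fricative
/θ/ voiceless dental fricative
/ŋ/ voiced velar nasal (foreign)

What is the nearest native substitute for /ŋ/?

n

/n/ is closest: same manner (nasal), place distance 3 (velar→alveolar), same voicing; total 3. Next closest is /w/ at distance 5.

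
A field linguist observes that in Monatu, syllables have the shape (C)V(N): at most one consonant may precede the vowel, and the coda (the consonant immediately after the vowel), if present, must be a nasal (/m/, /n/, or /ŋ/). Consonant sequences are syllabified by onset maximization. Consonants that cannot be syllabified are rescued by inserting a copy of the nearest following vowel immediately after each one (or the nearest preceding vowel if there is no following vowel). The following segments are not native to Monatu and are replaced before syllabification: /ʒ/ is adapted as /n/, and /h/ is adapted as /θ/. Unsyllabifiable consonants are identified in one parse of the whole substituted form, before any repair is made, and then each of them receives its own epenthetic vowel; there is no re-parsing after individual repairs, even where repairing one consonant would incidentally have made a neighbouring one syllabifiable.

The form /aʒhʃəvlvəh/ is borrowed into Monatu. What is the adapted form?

anθəʃəvələvəθə

Substitution: /ʒ/ → /n/, /h/ → /θ/, giving /anθʃəvlvəθ/.
Syllabifying with onset maximization leaves /θ/, /v/, /l/, /θ/ stranded (only a nasal (/m/, /n/, or /ŋ/) is licensed in coda position; onsets are limited to one consonant).
Each unlicensed consonant becomes the onset of a new syllable: /θ/ → /θə/, /v/ → /və/, /l/ → /lə/, /θ/ → /θə/.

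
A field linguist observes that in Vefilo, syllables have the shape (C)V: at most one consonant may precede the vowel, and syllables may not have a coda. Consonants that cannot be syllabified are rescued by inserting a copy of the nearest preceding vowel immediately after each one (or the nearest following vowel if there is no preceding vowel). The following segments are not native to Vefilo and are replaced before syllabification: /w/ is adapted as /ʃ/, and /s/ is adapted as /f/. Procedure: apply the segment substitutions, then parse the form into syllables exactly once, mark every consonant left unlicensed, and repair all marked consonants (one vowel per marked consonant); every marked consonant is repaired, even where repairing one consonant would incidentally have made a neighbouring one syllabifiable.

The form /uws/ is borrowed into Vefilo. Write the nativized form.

Substitution: /w/ → /ʃ/, /s/ → /f/, giving /uʃf/.
Under (C)V, the unsyllabifiable consonants are /ʃ/, /f/ (no codas are permitted; onsets are limited to one consonant).
Epenthesis after each stranded consonant: /ʃ/ → /ʃu/, /f/ → /fu/.

uʃufu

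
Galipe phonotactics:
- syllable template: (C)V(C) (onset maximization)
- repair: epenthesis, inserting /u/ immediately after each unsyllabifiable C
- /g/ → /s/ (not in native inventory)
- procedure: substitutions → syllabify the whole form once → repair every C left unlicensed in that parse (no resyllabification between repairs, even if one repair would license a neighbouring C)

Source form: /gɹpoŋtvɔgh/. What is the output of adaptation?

Substitution: /g/ → /s/, giving /sɹpoŋtvɔsh/.
Under (C)V(C), the unsyllabifiable consonants are /s/, /ɹ/, /t/, /h/ (at most one coda consonant is licensed; onsets are limited to one consonant).
Each unlicensed consonant becomes the onset of a new syllable: /s/ → /su/, /ɹ/ → /ɹu/, /t/ → /tu/, /h/ → /hu/.

suɹupoŋtuvɔshu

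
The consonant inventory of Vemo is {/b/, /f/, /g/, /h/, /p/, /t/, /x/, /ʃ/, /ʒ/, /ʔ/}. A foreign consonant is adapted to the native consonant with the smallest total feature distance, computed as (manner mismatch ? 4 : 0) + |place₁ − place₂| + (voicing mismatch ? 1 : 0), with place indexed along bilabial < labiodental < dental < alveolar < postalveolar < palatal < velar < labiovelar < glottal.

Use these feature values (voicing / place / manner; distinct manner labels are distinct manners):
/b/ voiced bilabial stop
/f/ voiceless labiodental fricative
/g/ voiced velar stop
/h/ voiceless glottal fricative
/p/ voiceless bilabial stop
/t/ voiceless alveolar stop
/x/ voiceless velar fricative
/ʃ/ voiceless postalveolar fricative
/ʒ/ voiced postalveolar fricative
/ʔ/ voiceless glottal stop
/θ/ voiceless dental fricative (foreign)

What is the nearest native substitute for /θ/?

/f/ is closest: same manner (fricative), place distance 1 (dental→labiodental), same voicing; total 1. Next closest is /ʃ/ at distance 2.

f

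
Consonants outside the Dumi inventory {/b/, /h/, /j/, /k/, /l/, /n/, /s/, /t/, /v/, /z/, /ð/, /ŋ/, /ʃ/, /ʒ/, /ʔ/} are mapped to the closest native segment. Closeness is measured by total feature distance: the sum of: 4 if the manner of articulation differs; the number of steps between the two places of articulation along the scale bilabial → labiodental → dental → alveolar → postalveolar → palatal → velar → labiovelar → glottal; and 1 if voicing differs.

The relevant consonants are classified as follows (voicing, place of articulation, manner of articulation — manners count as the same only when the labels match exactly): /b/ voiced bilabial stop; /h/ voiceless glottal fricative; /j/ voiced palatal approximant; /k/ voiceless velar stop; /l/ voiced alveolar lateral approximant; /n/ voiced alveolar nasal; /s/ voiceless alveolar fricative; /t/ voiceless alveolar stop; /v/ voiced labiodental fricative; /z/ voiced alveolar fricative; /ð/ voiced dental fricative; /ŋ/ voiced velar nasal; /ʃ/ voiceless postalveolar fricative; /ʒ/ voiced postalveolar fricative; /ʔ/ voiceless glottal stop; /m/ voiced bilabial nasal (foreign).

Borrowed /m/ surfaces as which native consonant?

n

/n/ is closest: same manner (nasal), place distance 3 (bilabial→alveolar), same voicing; total 3. Next closest is /b/ at distance 4.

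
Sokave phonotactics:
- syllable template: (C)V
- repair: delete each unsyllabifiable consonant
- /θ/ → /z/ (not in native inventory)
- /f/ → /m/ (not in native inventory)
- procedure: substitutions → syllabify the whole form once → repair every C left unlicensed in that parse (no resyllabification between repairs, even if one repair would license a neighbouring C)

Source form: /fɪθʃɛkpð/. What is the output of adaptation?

mɪʃɛ

Substitution: /f/ → /m/, /θ/ → /z/, giving /mɪzʃɛkpð/.
Syllabifying with onset maximization leaves /z/, /k/, /p/, /ð/ stranded (no codas are permitted; onsets are limited to one consonant).
Each unlicensed consonant is deleted: /z/, /k/, /p/, /ð/.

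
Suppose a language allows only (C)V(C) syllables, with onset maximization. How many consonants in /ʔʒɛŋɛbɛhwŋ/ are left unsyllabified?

3

The consonants /ʔ/, /w/, /ŋ/ cannot be parsed into a legal (C)V(C) syllable (at most one coda consonant is licensed; onsets are limited to one consonant).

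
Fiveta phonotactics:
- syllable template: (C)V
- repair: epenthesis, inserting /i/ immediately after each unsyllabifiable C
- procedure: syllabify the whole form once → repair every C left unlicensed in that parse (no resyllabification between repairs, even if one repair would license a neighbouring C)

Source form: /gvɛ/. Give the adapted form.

givɛ

The consonants /g/ cannot be parsed into a legal (C)V syllable (no codas are permitted; onsets are limited to one consonant).
Inserting the epenthetic vowel yields /g/ → /gi/.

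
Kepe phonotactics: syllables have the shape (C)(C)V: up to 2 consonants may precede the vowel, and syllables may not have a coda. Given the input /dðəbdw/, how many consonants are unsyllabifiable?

The consonants /b/, /d/, /w/ cannot be parsed into a legal (C)(C)V syllable (no codas are permitted; onsets may contain at most 2 consonants).

3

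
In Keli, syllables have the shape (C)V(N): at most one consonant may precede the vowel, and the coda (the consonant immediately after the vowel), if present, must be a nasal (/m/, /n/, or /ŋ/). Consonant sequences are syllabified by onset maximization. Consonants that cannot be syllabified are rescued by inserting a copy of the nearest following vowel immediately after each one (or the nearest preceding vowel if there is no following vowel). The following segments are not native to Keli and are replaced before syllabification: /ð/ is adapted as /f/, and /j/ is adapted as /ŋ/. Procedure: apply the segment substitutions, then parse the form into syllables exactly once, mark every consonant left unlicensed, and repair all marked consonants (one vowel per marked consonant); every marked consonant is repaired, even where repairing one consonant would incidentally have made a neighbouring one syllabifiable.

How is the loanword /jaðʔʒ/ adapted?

ŋafaʔaʒa

Substitution: /j/ → /ŋ/, /ð/ → /f/, giving /ŋafʔʒ/.
Under (C)V(N), the unsyllabifiable consonants are /f/, /ʔ/, /ʒ/ (only a nasal (/m/, /n/, or /ŋ/) is licensed in coda position; onsets are limited to one consonant).
Inserting the epenthetic vowel yields /f/ → /fa/, /ʔ/ → /ʔa/, /ʒ/ → /ʒa/.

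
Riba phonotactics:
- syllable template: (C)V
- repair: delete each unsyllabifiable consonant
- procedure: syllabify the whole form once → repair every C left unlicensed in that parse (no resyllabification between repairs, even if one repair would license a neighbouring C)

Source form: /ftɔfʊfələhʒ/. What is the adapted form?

Under (C)V, the unsyllabifiable consonants are /f/, /h/, /ʒ/ (no codas are permitted; onsets are limited to one consonant).
Each unlicensed consonant is deleted: /f/, /h/, /ʒ/.

tɔfʊfələ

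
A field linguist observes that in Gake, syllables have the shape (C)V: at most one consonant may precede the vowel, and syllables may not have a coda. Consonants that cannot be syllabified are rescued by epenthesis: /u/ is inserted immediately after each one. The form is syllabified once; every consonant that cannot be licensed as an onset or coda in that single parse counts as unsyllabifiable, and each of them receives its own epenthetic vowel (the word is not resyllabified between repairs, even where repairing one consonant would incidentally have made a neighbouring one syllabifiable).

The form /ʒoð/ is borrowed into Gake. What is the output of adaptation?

Syllabifying with onset maximization leaves /ð/ stranded (no codas are permitted; onsets are limited to one consonant).
Epenthesis after each stranded consonant: /ð/ → /ðu/.

ʒoðu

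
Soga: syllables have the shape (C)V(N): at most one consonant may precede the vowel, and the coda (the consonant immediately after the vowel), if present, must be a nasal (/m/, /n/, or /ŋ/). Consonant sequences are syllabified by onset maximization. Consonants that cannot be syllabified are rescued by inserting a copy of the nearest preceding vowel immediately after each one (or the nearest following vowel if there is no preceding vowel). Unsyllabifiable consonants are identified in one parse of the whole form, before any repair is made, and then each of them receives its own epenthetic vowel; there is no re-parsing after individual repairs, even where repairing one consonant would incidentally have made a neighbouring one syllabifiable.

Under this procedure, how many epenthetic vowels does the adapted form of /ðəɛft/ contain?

2

The unsyllabifiable consonants are /f/, /t/; each receives one epenthetic vowel.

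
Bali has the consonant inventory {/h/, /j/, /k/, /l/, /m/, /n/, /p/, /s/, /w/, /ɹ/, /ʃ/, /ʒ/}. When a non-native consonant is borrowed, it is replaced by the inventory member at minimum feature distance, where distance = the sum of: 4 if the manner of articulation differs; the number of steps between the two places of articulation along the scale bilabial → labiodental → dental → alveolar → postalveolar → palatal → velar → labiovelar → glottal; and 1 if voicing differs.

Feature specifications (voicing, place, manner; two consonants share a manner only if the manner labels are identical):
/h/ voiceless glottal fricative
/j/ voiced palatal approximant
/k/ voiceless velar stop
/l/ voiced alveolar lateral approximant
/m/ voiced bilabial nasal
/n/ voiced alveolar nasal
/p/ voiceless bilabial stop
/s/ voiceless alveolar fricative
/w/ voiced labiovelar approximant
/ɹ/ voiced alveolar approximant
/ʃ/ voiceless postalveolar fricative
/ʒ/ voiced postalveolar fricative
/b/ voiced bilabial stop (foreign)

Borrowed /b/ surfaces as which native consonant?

/p/ is closest: same manner (stop), place distance 0 (bilabial→bilabial), voicing differs (+1); total 1. Next closest is /m/ at distance 4.

p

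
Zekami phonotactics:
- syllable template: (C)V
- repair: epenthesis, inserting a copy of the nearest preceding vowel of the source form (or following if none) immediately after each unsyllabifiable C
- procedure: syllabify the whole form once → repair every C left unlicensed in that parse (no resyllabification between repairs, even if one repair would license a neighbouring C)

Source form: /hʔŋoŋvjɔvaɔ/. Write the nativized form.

hoʔoŋoŋovojɔvaɔ

The consonants /h/, /ʔ/, /ŋ/, /v/ cannot be parsed into a legal (C)V syllable (no codas are permitted; onsets are limited to one consonant).
Inserting the epenthetic vowel yields /h/ → /ho/, /ʔ/ → /ʔo/, /ŋ/ → /ŋo/, /v/ → /vo/.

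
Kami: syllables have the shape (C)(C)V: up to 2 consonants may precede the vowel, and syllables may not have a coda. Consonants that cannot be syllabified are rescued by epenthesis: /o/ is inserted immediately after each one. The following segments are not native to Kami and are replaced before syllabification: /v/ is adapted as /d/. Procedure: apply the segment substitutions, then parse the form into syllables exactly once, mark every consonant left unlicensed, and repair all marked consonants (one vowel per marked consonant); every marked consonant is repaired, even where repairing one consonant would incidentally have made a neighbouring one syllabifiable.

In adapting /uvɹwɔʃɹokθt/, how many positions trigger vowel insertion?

After substitution the input is /udɹwɔʃɹokθt/.
The unsyllabifiable consonants are /d/, /k/, /θ/, /t/; each receives one epenthetic vowel.

4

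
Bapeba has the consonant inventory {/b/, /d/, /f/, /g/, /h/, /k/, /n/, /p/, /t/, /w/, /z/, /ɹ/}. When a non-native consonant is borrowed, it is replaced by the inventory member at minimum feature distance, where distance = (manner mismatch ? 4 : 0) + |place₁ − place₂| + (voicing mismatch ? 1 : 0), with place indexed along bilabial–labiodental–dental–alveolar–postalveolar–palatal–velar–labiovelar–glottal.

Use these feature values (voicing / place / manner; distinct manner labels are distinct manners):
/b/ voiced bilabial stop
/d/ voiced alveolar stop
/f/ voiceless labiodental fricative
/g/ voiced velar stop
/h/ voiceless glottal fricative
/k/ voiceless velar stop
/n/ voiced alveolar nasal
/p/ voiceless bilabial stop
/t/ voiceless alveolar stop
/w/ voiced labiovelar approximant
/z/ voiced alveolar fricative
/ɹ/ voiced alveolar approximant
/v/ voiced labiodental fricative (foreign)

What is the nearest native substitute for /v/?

/f/ is closest: same manner (fricative), place distance 0 (labiodental→labiodental), voicing differs (+1); total 1. Next closest is /z/ at distance 2.

f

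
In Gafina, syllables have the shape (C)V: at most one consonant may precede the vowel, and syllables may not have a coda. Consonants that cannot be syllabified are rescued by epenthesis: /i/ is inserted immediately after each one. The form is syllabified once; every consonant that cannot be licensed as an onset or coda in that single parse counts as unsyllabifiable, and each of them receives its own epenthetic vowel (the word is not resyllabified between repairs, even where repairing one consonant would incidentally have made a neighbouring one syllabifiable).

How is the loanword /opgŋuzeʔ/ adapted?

opigiŋuzeʔi

Under (C)V, the unsyllabifiable consonants are /p/, /g/, /ʔ/ (no codas are permitted; onsets are limited to one consonant).
Each unlicensed consonant becomes the onset of a new syllable: /p/ → /pi/, /g/ → /gi/, /ʔ/ → /ʔi/.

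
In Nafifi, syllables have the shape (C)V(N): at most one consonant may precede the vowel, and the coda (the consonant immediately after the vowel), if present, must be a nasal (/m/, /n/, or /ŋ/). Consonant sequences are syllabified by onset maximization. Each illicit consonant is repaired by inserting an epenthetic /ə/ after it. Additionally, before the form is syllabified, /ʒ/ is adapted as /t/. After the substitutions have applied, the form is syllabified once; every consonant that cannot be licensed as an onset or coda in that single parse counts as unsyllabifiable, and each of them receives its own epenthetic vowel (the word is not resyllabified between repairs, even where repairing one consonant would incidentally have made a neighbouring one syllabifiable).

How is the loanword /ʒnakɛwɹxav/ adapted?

Substitution: /ʒ/ → /t/, giving /tnakɛwɹxav/.
The consonants /t/, /w/, /ɹ/, /v/ cannot be parsed into a legal (C)V(N) syllable (only a nasal (/m/, /n/, or /ŋ/) is licensed in coda position; onsets are limited to one consonant).
Inserting the epenthetic vowel yields /t/ → /tə/, /w/ → /wə/, /ɹ/ → /ɹə/, /v/ → /və/.

tənakɛwəɹəxavə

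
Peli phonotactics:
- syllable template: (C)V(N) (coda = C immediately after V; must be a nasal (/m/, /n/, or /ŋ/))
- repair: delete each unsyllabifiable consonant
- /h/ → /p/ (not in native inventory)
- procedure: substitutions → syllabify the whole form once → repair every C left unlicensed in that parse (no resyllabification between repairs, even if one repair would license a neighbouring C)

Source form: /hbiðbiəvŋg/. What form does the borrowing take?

bibiə

Substitution: /h/ → /p/, giving /pbiðbiəvŋg/.
The consonants /p/, /ð/, /v/, /ŋ/, /g/ cannot be parsed into a legal (C)V(N) syllable (only a nasal (/m/, /n/, or /ŋ/) is licensed in coda position; onsets are limited to one consonant).
Deleting the stranded consonants removes /p/, /ð/, /v/, /ŋ/, /g/.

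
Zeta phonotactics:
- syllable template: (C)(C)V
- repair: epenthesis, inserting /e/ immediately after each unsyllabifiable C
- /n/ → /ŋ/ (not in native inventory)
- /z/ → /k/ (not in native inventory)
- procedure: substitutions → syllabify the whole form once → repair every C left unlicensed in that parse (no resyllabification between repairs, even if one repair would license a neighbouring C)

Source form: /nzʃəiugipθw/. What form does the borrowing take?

Substitution: /n/ → /ŋ/, /z/ → /k/, giving /ŋkʃəiugipθw/.
The consonants /ŋ/, /p/, /θ/, /w/ cannot be parsed into a legal (C)(C)V syllable (no codas are permitted; onsets may contain at most 2 consonants).
Inserting the epenthetic vowel yields /ŋ/ → /ŋe/, /p/ → /pe/, /θ/ → /θe/, /w/ → /we/.

ŋekʃəiugipeθewe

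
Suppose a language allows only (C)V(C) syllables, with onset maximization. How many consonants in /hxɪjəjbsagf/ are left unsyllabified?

3

Under (C)V(C), the unsyllabifiable consonants are /h/, /b/, /f/ (at most one coda consonant is licensed; onsets are limited to one consonant).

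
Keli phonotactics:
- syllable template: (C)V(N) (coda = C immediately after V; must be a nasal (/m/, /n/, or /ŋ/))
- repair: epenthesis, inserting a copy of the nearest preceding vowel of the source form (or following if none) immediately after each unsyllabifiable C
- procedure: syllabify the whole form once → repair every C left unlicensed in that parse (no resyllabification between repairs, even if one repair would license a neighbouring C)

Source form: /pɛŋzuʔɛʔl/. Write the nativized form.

The consonants /ʔ/, /l/ cannot be parsed into a legal (C)V(N) syllable (only a nasal (/m/, /n/, or /ŋ/) is licensed in coda position; onsets are limited to one consonant).
Each unlicensed consonant becomes the onset of a new syllable: /ʔ/ → /ʔɛ/, /l/ → /lɛ/.

pɛŋzuʔɛʔɛlɛ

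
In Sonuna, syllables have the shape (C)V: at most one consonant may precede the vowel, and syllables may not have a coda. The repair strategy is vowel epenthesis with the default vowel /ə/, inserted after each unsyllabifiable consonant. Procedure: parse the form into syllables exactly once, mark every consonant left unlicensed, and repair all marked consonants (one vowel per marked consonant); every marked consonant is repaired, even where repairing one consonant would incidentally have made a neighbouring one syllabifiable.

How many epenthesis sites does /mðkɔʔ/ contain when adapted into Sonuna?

3

The unsyllabifiable consonants are /m/, /ð/, /ʔ/; each receives one epenthetic vowel.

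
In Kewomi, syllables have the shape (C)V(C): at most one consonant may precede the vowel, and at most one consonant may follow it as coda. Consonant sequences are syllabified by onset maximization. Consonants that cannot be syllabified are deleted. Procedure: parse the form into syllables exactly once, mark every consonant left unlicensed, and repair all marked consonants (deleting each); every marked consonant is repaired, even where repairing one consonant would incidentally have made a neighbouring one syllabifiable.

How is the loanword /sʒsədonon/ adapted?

sədonon

Syllabifying with onset maximization leaves /s/, /ʒ/ stranded (at most one coda consonant is licensed; onsets are limited to one consonant).
Deleting the stranded consonants removes /s/, /ʒ/.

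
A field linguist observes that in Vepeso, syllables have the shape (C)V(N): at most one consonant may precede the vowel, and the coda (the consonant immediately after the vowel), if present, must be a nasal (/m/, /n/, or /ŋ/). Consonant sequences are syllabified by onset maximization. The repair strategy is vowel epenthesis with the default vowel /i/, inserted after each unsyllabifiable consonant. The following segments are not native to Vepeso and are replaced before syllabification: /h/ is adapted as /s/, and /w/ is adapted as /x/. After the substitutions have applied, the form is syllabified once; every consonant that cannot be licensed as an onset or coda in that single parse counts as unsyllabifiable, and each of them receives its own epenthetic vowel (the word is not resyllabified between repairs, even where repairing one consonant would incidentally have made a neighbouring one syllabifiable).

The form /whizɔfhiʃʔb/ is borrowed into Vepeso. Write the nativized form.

Substitution: /w/ → /x/, /h/ → /s/, giving /xsizɔfsiʃʔb/.
The consonants /x/, /f/, /ʃ/, /ʔ/, /b/ cannot be parsed into a legal (C)V(N) syllable (only a nasal (/m/, /n/, or /ŋ/) is licensed in coda position; onsets are limited to one consonant).
Each unlicensed consonant becomes the onset of a new syllable: /x/ → /xi/, /f/ → /fi/, /ʃ/ → /ʃi/, /ʔ/ → /ʔi/, /b/ → /bi/.

xisizɔfisiʃiʔibi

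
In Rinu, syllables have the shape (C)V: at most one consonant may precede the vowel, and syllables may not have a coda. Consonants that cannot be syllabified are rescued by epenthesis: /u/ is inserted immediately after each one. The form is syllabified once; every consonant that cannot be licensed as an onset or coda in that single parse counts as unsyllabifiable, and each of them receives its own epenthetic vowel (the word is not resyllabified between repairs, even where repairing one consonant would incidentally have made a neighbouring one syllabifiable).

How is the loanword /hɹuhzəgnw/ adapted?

huɹuhuzəgunuwu

Syllabifying with onset maximization leaves /h/, /h/, /g/, /n/, /w/ stranded (no codas are permitted; onsets are limited to one consonant).
Each unlicensed consonant becomes the onset of a new syllable: /h/ → /hu/, /h/ → /hu/, /g/ → /gu/, /n/ → /nu/, /w/ → /wu/.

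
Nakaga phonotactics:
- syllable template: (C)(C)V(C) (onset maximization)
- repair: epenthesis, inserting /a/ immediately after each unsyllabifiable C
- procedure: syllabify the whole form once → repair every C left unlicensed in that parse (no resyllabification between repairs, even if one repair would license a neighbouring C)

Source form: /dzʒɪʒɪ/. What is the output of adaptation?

The consonants /d/ cannot be parsed into a legal (C)(C)V(C) syllable (at most one coda consonant is licensed; onsets may contain at most 2 consonants).
Epenthesis after each stranded consonant: /d/ → /da/.

dazʒɪʒɪ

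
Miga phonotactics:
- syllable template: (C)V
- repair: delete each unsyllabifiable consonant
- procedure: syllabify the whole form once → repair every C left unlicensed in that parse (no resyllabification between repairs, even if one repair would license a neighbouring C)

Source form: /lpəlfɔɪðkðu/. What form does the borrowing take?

pəfɔɪðu

Syllabifying with onset maximization leaves /l/, /l/, /ð/, /k/ stranded (no codas are permitted; onsets are limited to one consonant).
Deletion applies to /l/, /l/, /ð/, /k/.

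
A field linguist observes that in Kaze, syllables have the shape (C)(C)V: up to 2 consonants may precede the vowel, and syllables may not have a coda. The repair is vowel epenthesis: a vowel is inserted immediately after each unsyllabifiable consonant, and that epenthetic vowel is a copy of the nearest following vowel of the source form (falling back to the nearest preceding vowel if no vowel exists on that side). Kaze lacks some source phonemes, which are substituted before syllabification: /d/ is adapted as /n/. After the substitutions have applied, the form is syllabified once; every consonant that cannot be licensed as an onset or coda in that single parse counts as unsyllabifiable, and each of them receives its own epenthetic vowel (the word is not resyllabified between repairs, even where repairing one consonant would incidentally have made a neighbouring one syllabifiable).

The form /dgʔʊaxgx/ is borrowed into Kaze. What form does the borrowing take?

nʊgʔʊaxagaxa

Substitution: /d/ → /n/, giving /ngʔʊaxgx/.
Syllabifying with onset maximization leaves /n/, /x/, /g/, /x/ stranded (no codas are permitted; onsets may contain at most 2 consonants).
Each unlicensed consonant becomes the onset of a new syllable: /n/ → /nʊ/, /x/ → /xa/, /g/ → /ga/, /x/ → /xa/.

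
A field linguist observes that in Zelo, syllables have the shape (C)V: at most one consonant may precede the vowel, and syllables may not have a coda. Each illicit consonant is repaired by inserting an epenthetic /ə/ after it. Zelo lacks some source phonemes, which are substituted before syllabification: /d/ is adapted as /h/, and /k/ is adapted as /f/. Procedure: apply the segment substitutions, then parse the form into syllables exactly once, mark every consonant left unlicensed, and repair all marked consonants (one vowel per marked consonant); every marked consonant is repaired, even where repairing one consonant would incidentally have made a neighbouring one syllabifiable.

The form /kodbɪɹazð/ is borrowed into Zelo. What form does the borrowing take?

Substitution: /k/ → /f/, /d/ → /h/, giving /fohbɪɹazð/.
The consonants /h/, /z/, /ð/ cannot be parsed into a legal (C)V syllable (no codas are permitted; onsets are limited to one consonant).
Each unlicensed consonant becomes the onset of a new syllable: /h/ → /hə/, /z/ → /zə/, /ð/ → /ðə/.

fohəbɪɹazəðə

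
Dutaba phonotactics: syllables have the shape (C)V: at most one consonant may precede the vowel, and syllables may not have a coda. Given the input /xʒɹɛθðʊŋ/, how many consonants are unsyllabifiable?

Syllabifying with onset maximization leaves /x/, /ʒ/, /θ/, /ŋ/ stranded (no codas are permitted; onsets are limited to one consonant).

4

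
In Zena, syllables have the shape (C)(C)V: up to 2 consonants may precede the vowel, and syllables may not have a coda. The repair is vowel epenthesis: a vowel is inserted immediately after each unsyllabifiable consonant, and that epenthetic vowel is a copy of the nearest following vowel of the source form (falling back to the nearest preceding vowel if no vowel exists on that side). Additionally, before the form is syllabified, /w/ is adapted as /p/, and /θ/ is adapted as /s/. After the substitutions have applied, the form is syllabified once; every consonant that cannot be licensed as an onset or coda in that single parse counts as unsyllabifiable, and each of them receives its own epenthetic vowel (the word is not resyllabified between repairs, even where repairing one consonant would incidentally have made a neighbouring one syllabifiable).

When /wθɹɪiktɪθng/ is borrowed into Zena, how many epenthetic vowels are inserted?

4

After substitution the input is /psɹɪiktɪsng/.
The unsyllabifiable consonants are /p/, /s/, /n/, /g/; each receives one epenthetic vowel.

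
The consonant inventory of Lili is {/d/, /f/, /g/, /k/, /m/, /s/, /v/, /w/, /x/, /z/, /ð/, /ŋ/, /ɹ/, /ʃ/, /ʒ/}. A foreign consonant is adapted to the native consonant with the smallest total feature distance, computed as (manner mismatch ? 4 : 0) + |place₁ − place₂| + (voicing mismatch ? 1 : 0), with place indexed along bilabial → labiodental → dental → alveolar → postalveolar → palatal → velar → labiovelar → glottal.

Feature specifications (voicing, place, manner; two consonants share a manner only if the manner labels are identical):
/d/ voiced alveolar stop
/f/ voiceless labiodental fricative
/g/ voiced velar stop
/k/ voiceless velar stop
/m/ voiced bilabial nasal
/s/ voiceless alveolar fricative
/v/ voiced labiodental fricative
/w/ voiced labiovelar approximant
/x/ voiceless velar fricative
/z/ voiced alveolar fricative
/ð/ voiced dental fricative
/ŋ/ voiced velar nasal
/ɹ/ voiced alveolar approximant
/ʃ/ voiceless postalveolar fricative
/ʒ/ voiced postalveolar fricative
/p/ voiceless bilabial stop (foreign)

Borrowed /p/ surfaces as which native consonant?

/d/ is closest: same manner (stop), place distance 3 (bilabial→alveolar), voicing differs (+1); total 4. Next closest is /f/ at distance 5.

d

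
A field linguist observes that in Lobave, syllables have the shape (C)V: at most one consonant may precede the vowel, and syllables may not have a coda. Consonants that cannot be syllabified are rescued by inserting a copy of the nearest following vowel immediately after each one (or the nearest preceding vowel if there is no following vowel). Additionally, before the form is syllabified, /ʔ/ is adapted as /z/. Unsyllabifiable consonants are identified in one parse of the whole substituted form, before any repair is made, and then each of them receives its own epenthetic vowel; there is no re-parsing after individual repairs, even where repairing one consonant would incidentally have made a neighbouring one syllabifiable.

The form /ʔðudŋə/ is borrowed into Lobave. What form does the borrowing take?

zuðudəŋə

Substitution: /ʔ/ → /z/, giving /zðudŋə/.
The consonants /z/, /d/ cannot be parsed into a legal (C)V syllable (no codas are permitted; onsets are limited to one consonant).
Each unlicensed consonant becomes the onset of a new syllable: /z/ → /zu/, /d/ → /də/.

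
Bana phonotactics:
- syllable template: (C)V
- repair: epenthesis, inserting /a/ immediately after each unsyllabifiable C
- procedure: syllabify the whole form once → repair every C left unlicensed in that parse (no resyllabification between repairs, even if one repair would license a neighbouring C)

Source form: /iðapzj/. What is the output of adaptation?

iðapazaja

Under (C)V, the unsyllabifiable consonants are /p/, /z/, /j/ (no codas are permitted; onsets are limited to one consonant).
Inserting the epenthetic vowel yields /p/ → /pa/, /z/ → /za/, /j/ → /ja/.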